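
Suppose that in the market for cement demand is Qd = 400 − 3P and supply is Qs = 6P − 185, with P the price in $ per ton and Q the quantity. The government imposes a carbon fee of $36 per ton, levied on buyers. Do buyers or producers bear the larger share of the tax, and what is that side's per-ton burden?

Buyers bear the larger share: $24 per ton.

Without the tax, 400 − 3P = 6P − 185 gives 9P = 585, so P* = $65 and Q* = 205.
With the tax collected from buyers, demand (in seller-price terms) shifts: Qd = 400 − 3(P + 36).
Solving gives Q = 133 with buyers paying $89 and producers receiving $53 (the $36 wedge).
Per-ton burden: buyers $24, producers $12.
Buyers take the larger share because demand is less price-elastic here (demand slope 3 vs supply slope 6).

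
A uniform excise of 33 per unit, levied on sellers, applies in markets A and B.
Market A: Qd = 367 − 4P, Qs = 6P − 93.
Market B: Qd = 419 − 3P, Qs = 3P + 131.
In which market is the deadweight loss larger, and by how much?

Market A, by 490.05.

Market A: pre-tax P* = 46, Q* = 183; post-tax Q = 103.8; deadweight loss = 1306.8.
Market B: pre-tax P* = 48, Q* = 275; post-tax Q = 225.5; deadweight loss = 816.75.
Difference: 1306.8 vs 816.75 → market A is larger by 490.05.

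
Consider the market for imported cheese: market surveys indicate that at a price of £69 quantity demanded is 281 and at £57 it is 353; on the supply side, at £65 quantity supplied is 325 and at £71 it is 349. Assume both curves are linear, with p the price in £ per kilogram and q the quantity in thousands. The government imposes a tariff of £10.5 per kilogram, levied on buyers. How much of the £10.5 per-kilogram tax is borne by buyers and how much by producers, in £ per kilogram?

Demand slope: (353 − 281)/(57 − 69) = -6, so qd = 695 − 6p.
Supply slope: (349 − 325)/(71 − 65) = 4, so qs = 4p + 65.
Before the tax: set 695 − 6p = 4p + 65 → p* = £63, q* = 317.
With the tax collected from buyers, demand (in seller-price terms) shifts: qd = 695 − 6(p + 10.5).
Solving gives q = 291.8 with buyers paying £67.2 and producers receiving £56.7 (the £10.5 wedge).
Burden on buyers: £4.2; on producers: £6.3. (They sum to £10.5.)
The less price-elastic side of the market bears the larger share of a per-unit tax.

Buyers bear £4.2 per kilogram; producers bear £6.3 per kilogram.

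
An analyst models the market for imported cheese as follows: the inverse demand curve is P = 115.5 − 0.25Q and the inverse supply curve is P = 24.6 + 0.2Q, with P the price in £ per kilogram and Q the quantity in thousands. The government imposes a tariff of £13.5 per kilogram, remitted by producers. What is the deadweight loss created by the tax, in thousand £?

Deadweight loss = £202.5 thousand.

Rewrite in direct form: Qd = 462 − 4P and Qs = 5P − 123.
Without the tax, 462 − 4P = 5P − 123 gives 9P = 585, so P* = £65 and Q* = 202.
With the tax collected from producers, supply shifts: Qs = 5(P − 13.5) − 123.
New equilibrium: buyers pay £72.5, producers receive £59, Q = 172. (Wedge: Pb − Ps = 13.5.)
Quantity falls by |ΔQ| = |202 − 172| = 30.
DWL = ½ · t · |ΔQ| = ½ · 13.5 · 30 = £202.5.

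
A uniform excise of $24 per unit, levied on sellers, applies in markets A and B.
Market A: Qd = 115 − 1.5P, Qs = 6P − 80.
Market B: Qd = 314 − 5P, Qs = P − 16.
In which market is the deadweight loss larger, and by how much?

Market A, by $105.6.

Market A: pre-tax P* = $26, Q* = 76; post-tax Q = 47.2; deadweight loss = $345.6.
Market B: pre-tax P* = $55, Q* = 39; post-tax Q = 19; deadweight loss = $240.
Difference: $345.6 vs $240 → market A is larger by $105.6.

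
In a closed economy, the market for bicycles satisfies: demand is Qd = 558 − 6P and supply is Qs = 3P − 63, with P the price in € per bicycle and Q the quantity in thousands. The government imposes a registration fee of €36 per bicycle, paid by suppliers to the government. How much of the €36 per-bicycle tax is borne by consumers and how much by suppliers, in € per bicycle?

Without the tax, 558 − 6P = 3P − 63 gives 9P = 621, so P* = €69 and Q* = 144.
With the tax collected from suppliers, supply shifts: Qs = 3(P − 36) − 63.
New equilibrium: consumers pay €81, suppliers receive €45, Q = 72. (Wedge: Pb − Ps = 36.)
Burden on consumers: €12; on suppliers: €24. (They sum to €36.)
The less price-elastic side of the market bears the larger share of a per-unit tax.

Consumers bear €12 per bicycle; suppliers bear €24 per bicycle.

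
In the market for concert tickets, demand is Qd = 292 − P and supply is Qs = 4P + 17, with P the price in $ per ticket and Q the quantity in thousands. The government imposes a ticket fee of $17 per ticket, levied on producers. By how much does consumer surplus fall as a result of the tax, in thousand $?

Before the tax: set 292 − P = 4P + 17 → P* = $55, Q* = 237.
With the tax collected from producers, supply shifts: Qs = 4(P − 17) + 17.
Solving gives Q = 223.4 with buyers paying $68.6 and producers receiving $51.6 (the $17 wedge).
ΔCS is the trapezoid between Q = 223.4 and Q = 237 of height $13.6: ½ · (237 + 223.4) · 13.6 = $3130.72.

Consumer surplus falls by $3130.72 thousand.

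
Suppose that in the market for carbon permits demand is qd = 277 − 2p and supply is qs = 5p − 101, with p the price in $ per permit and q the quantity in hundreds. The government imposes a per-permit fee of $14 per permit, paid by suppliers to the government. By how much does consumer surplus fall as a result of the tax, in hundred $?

Without the tax, 277 − 2p = 5p − 101 gives 7p = 378, so p* = $54 and q* = 169.
With the tax collected from suppliers, supply shifts: qs = 5(p − 14) − 101.
New equilibrium: consumers pay $64, suppliers receive $50, q = 149. (Wedge: pb − ps = 14.)
ΔCS is the trapezoid between Q = 149 and Q = 169 of height $10: ½ · (169 + 149) · 10 = $1590.

Consumer surplus falls by $1590 hundred.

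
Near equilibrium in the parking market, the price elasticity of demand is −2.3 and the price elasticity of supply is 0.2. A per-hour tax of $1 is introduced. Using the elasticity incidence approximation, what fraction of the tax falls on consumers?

Consumers' share ≈ 0.08.

Incidence ratio: consumers' share ≈ εs / (εs + |εd|) = 0.2 / (0.2 + 2.3) = 0.08.
Supply is the less elastic side, so consumers bear the smaller share.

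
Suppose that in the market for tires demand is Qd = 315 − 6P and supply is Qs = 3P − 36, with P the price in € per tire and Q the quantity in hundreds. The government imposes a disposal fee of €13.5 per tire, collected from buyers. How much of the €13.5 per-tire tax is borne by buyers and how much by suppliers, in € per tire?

Without the tax, 315 − 6P = 3P − 36 gives 9P = 351, so P* = €39 and Q* = 81.
With the tax collected from buyers, demand (in seller-price terms) shifts: Qd = 315 − 6(P + 13.5).
Solving gives Q = 54 with buyers paying €43.5 and suppliers receiving €30 (the €13.5 wedge).
Burden on buyers: €4.5; on suppliers: €9. (They sum to €13.5.)
The less price-elastic side of the market bears the larger share of a per-unit tax.

Buyers bear €4.5 per tire; suppliers bear €9 per tire.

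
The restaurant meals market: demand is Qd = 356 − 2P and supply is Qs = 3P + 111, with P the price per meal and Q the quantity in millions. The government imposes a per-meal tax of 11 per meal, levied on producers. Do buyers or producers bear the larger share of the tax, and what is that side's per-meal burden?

Without the tax, 356 − 2P = 3P + 111 gives 5P = 245, so P* = 49 and Q* = 258.
With the tax collected from producers, supply shifts: Qs = 3(P − 11) + 111.
New equilibrium: buyers pay 55.6, producers receive 44.6, Q = 244.8. (Wedge: Pb − Ps = 11.)
Per-meal burden: buyers 6.6, producers 4.4.
Buyers take the larger share because demand is less price-elastic here (demand slope 2 vs supply slope 3).

Buyers bear the larger share: 6.6 per meal.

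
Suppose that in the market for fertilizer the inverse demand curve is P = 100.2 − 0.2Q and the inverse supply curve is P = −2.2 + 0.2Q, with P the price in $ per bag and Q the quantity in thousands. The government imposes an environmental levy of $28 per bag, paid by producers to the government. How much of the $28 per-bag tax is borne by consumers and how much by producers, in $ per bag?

Inverting to Q(P) form: Qd = 501 − 5P; Qs = 5P + 11.
Before the tax: set 501 − 5P = 5P + 11 → P* = $49, Q* = 256.
With the tax collected from producers, supply shifts: Qs = 5(P − 28) + 11.
New equilibrium: consumers pay $63, producers receive $35, Q = 186. (Wedge: Pb − Ps = 28.)
Burden on consumers: $14; on producers: $14. (They sum to $28.)
The less price-elastic side of the market bears the larger share of a per-unit tax.

Consumers bear $14 per bag; producers bear $14 per bag.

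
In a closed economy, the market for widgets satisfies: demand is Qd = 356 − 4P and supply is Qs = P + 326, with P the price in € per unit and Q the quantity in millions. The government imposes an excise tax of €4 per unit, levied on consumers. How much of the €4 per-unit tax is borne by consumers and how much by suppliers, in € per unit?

Consumers bear €0.8 per unit; suppliers bear €3.2 per unit.

Before the tax: set 356 − 4P = P + 326 → P* = €6, Q* = 332.
With the tax collected from consumers, demand (in seller-price terms) shifts: Qd = 356 − 4(P + 4).
New equilibrium: consumers pay €6.8, suppliers receive €2.8, Q = 328.8. (Wedge: Pb − Ps = 4.)
Burden on consumers: €0.8; on suppliers: €3.2. (They sum to €4.)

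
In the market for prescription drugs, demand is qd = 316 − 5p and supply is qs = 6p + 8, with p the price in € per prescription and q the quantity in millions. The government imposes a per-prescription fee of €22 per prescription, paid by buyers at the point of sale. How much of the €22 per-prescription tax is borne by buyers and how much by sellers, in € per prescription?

Buyers bear €12 per prescription; sellers bear €10 per prescription.

Before the tax: set 316 − 5p = 6p + 8 → p* = €28, q* = 176.
With the tax collected from buyers, demand (in seller-price terms) shifts: qd = 316 − 5(p + 22).
Solving gives q = 116 with buyers paying €40 and sellers receiving €18 (the €22 wedge).
Burden on buyers: €12; on sellers: €10. (They sum to €22.)
The less price-elastic side of the market bears the larger share of a per-unit tax.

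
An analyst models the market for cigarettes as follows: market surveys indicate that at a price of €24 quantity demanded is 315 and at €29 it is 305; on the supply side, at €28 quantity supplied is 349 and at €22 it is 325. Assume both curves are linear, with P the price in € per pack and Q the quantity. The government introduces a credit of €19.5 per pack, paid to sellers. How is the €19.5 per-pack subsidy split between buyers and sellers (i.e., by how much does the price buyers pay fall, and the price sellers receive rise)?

Demand slope: (305 − 315)/(29 − 24) = -2, so Qd = 363 − 2P.
Supply slope: (325 − 349)/(22 − 28) = 4, so Qs = 4P + 237.
Without the subsidy, 363 − 2P = 4P + 237 gives 6P = 126, so P* = €21 and Q* = 321.
With a per-unit subsidy paid to sellers, each receives P + 19.5 per unit sold, so supply becomes Qs = 4(P + 19.5) + 237.
New equilibrium: buyers pay €8, sellers receive €27.5, Q = 347. (Wedge: Pb − Ps = −19.5.)
Gain to buyers: €13; to sellers: €6.5. (They sum to €19.5.)

Buyers gain €13 per pack; sellers gain €6.5 per pack.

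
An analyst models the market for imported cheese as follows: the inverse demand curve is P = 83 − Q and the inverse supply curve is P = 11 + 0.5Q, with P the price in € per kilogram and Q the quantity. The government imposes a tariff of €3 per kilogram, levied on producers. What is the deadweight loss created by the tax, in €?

Rewrite in direct form: Qd = 83 − P and Qs = 2P − 22.
Before the tax: set 83 − P = 2P − 22 → P* = €35, Q* = 48.
With the tax collected from producers, supply shifts: Qs = 2(P − 3) − 22.
Solving gives Q = 46 with consumers paying €37 and producers receiving €34 (the €3 wedge).
Quantity falls by |ΔQ| = |48 − 46| = 2.
DWL = ½ · t · |ΔQ| = ½ · 3 · 2 = €3.

Deadweight loss = €3.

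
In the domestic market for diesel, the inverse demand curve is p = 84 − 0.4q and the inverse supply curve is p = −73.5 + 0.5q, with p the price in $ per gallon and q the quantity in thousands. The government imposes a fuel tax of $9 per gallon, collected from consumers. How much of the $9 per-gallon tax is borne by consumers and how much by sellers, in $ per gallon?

Consumers bear $4 per gallon; sellers bear $5 per gallon.

Rewrite in direct form: qd = 210 − 2.5p and qs = 2p + 147.
Without the tax, 210 − 2.5p = 2p + 147 gives 4.5p = 63, so p* = $14 and q* = 175.
With the tax collected from consumers, demand (in seller-price terms) shifts: qd = 210 − 2.5(p + 9).
Solving gives q = 165 with consumers paying $18 and sellers receiving $9 (the $9 wedge).
Burden on consumers: $4; on sellers: $5. (They sum to $9.)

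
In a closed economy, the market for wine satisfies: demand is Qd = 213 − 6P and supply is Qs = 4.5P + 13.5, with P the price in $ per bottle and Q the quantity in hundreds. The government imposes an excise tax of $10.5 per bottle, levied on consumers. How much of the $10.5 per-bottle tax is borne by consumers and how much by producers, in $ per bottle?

Consumers bear $4.5 per bottle; producers bear $6 per bottle.

Before the tax: set 213 − 6P = 4.5P + 13.5 → P* = $19, Q* = 99.
With the tax collected from consumers, demand (in seller-price terms) shifts: Qd = 213 − 6(P + 10.5).
New equilibrium: consumers pay $23.5, producers receive $13, Q = 72. (Wedge: Pb − Ps = 10.5.)
Burden on consumers: $4.5; on producers: $6. (They sum to $10.5.)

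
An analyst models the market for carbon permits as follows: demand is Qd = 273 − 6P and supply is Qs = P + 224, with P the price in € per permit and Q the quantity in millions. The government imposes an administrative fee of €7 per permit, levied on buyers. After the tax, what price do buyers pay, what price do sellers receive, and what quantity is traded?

Before the tax: set 273 − 6P = P + 224 → P* = €7, Q* = 231.
With the tax collected from buyers, demand (in seller-price terms) shifts: Qd = 273 − 6(P + 7).
Solving gives Q = 225 with buyers paying €8 and sellers receiving €1 (the €7 wedge).

Buyers pay €8; sellers receive €1; quantity = 225.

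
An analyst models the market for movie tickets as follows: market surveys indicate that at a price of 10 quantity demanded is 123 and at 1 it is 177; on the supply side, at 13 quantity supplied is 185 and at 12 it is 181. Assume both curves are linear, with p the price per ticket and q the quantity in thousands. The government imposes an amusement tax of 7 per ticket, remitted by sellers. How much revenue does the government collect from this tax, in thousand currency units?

Tax revenue = 953.4 thousand.

Demand slope: (177 − 123)/(1 − 10) = -6, so qd = 183 − 6p.
Supply slope: (181 − 185)/(12 − 13) = 4, so qs = 4p + 133.
Without the tax, 183 − 6p = 4p + 133 gives 10p = 50, so p* = 5 and q* = 153.
With the tax collected from sellers, supply shifts: qs = 4(p − 7) + 133.
Solving gives q = 136.2 with consumers paying 7.8 and sellers receiving 0.8 (the 7 wedge).
Revenue = t · Q = 7 · 136.2 = 953.4.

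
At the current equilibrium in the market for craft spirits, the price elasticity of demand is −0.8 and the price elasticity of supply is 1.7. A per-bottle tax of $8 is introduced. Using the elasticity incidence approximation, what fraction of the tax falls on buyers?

Incidence ratio: buyers' share ≈ εs / (εs + |εd|) = 1.7 / (1.7 + 0.8) = 0.68.
Supply is the more elastic side, so buyers bear the larger share.

Buyers' share ≈ 0.68.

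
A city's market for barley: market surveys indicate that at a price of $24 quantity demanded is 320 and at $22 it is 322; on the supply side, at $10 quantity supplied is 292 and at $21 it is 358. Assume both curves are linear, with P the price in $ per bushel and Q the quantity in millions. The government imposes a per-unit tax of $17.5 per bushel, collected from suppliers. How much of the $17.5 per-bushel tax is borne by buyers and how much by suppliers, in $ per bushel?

Demand slope: (322 − 320)/(22 − 24) = -1, so Qd = 344 − P.
Supply slope: (358 − 292)/(21 − 10) = 6, so Qs = 6P + 232.
Before the tax: set 344 − P = 6P + 232 → P* = $16, Q* = 328.
With the tax collected from suppliers, supply shifts: Qs = 6(P − 17.5) + 232.
Solving gives Q = 313 with buyers paying $31 and suppliers receiving $13.5 (the $17.5 wedge).
Burden on buyers: $15; on suppliers: $2.5. (They sum to $17.5.)
The less price-elastic side of the market bears the larger share of a per-unit tax.

Buyers bear $15 per bushel; suppliers bear $2.5 per bushel.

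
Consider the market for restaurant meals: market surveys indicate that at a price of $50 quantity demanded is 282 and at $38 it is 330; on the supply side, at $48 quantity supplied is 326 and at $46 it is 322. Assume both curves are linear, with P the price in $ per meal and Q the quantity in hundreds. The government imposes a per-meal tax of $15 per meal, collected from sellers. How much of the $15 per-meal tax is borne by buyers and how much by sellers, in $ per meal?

Buyers bear $5 per meal; sellers bear $10 per meal.

Demand slope: (330 − 282)/(38 − 50) = -4, so Qd = 482 − 4P.
Supply slope: (322 − 326)/(46 − 48) = 2, so Qs = 2P + 230.
Without the tax, 482 − 4P = 2P + 230 gives 6P = 252, so P* = $42 and Q* = 314.
With the tax collected from sellers, supply shifts: Qs = 2(P − 15) + 230.
Solving gives Q = 294 with buyers paying $47 and sellers receiving $32 (the $15 wedge).
Burden on buyers: $5; on sellers: $10. (They sum to $15.)
The less price-elastic side of the market bears the larger share of a per-unit tax.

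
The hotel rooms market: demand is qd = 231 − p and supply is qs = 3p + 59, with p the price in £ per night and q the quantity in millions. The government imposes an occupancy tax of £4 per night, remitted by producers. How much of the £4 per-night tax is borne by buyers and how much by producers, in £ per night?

Buyers bear £3 per night; producers bear £1 per night.

Without the tax, 231 − p = 3p + 59 gives 4p = 172, so p* = £43 and q* = 188.
With the tax collected from producers, supply shifts: qs = 3(p − 4) + 59.
Solving gives q = 185 with buyers paying £46 and producers receiving £42 (the £4 wedge).
Burden on buyers: £3; on producers: £1. (They sum to £4.)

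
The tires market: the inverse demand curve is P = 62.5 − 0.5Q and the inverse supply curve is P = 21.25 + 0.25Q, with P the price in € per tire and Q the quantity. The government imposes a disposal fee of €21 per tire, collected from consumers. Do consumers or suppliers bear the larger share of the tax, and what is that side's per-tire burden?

Inverting to Q(P) form: Qd = 125 − 2P; Qs = 4P − 85.
Before the tax: set 125 − 2P = 4P − 85 → P* = €35, Q* = 55.
With the tax collected from consumers, demand (in seller-price terms) shifts: Qd = 125 − 2(P + 21).
Solving gives Q = 27 with consumers paying €49 and suppliers receiving €28 (the €21 wedge).
Per-tire burden: consumers €14, suppliers €7.
Consumers take the larger share because demand is less price-elastic here (demand slope 2 vs supply slope 4).

Consumers bear the larger share: €14 per tire.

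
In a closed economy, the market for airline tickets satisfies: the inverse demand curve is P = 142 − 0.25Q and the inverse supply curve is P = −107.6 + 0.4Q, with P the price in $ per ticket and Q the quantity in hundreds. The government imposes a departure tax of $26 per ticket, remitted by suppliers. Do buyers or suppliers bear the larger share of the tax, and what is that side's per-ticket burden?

Inverting to Q(P) form: Qd = 568 − 4P; Qs = 2.5P + 269.
Without the tax, 568 − 4P = 2.5P + 269 gives 6.5P = 299, so P* = $46 and Q* = 384.
With the tax collected from suppliers, supply shifts: Qs = 2.5(P − 26) + 269.
New equilibrium: buyers pay $56, suppliers receive $30, Q = 344. (Wedge: Pb − Ps = 26.)
Per-ticket burden: buyers $10, suppliers $16.
Suppliers take the larger share because supply is less price-elastic here (demand slope 4 vs supply slope 2.5).
The less price-elastic side of the market bears the larger share of a per-unit tax.

Suppliers bear the larger share: $16 per ticket.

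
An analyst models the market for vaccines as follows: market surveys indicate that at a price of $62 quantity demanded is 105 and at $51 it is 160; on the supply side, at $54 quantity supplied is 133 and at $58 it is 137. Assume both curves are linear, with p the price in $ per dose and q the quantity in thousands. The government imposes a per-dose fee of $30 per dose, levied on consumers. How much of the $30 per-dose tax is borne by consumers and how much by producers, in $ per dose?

Consumers bear $5 per dose; producers bear $25 per dose.

Demand slope: (160 − 105)/(51 − 62) = -5, so qd = 415 − 5p.
Supply slope: (137 − 133)/(58 − 54) = 1, so qs = p + 79.
Without the tax, 415 − 5p = p + 79 gives 6p = 336, so p* = $56 and q* = 135.
With the tax collected from consumers, demand (in seller-price terms) shifts: qd = 415 − 5(p + 30).
New equilibrium: consumers pay $61, producers receive $31, q = 110. (Wedge: pb − ps = 30.)
Burden on consumers: $5; on producers: $25. (They sum to $30.)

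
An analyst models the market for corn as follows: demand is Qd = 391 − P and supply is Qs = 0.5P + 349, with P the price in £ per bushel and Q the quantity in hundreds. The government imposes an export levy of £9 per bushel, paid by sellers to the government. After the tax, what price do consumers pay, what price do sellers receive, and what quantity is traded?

Consumers pay £31; sellers receive £22; quantity = 360.

Before the tax: set 391 − P = 0.5P + 349 → P* = £28, Q* = 363.
With the tax collected from sellers, supply shifts: Qs = 0.5(P − 9) + 349.
Solving gives Q = 360 with consumers paying £31 and sellers receiving £22 (the £9 wedge).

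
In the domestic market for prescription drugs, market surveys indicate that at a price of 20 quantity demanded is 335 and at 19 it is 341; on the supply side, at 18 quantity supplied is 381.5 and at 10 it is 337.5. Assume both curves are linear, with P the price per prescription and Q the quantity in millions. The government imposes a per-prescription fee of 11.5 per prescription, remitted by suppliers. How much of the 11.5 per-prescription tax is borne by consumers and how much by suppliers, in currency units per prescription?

Consumers bear 5.5 per prescription; suppliers bear 6 per prescription.

Demand slope: (341 − 335)/(19 − 20) = -6, so Qd = 455 − 6P.
Supply slope: (337.5 − 381.5)/(10 − 18) = 5.5, so Qs = 5.5P + 282.5.
Without the tax, 455 − 6P = 5.5P + 282.5 gives 11.5P = 172.5, so P* = 15 and Q* = 365.
With the tax collected from suppliers, supply shifts: Qs = 5.5(P − 11.5) + 282.5.
Solving gives Q = 332 with consumers paying 20.5 and suppliers receiving 9 (the 11.5 wedge).
Burden on consumers: 5.5; on suppliers: 6. (They sum to 11.5.)
The less price-elastic side of the market bears the larger share of a per-unit tax.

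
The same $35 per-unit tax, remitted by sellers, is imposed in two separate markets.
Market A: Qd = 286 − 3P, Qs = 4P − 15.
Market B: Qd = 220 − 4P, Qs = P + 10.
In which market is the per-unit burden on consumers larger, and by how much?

Market A, by $13.

Market A: pre-tax P* = $43, Q* = 157; post-tax Q = 97; per-unit burden on consumers = $20.
Market B: pre-tax P* = $42, Q* = 52; post-tax Q = 24; per-unit burden on consumers = $7.
Difference: $20 vs $7 → market A is larger by $13.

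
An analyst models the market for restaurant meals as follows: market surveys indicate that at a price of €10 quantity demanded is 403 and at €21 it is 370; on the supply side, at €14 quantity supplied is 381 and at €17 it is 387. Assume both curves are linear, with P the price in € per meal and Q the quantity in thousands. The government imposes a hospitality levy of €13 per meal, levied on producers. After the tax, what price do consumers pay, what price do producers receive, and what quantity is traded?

Consumers pay €21.2; producers receive €8.2; quantity = 369.4.

Demand slope: (370 − 403)/(21 − 10) = -3, so Qd = 433 − 3P.
Supply slope: (387 − 381)/(17 − 14) = 2, so Qs = 2P + 353.
Without the tax, 433 − 3P = 2P + 353 gives 5P = 80, so P* = €16 and Q* = 385.
With the tax collected from producers, supply shifts: Qs = 2(P − 13) + 353.
New equilibrium: consumers pay €21.2, producers receive €8.2, Q = 369.4. (Wedge: Pb − Ps = 13.)
The less price-elastic side of the market bears the larger share of a per-unit tax.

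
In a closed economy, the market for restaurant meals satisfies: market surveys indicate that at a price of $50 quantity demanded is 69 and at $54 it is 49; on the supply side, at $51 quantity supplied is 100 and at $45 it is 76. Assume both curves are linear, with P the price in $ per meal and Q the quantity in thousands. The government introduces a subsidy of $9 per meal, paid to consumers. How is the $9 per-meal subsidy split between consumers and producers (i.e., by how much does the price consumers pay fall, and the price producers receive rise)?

Consumers gain $4 per meal; producers gain $5 per meal.

Demand slope: (49 − 69)/(54 − 50) = -5, so Qd = 319 − 5P.
Supply slope: (76 − 100)/(45 − 51) = 4, so Qs = 4P − 104.
Without the subsidy, 319 − 5P = 4P − 104 gives 9P = 423, so P* = $47 and Q* = 84.
With a per-unit subsidy paid to consumers, each effectively pays P − 9, so demand becomes Qd = 319 − 5(P − 9).
Solving gives Q = 104 with consumers paying $43 and producers receiving $52 (the $9 wedge).
Gain to consumers: $4; to producers: $5. (They sum to $9.)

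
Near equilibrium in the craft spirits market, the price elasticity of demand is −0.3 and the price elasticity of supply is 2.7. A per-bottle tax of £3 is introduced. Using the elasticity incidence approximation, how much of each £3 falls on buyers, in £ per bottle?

Buyers bear ≈ £2.7 per bottle.

Incidence ratio: buyers' share ≈ εs / (εs + |εd|) = 2.7 / (2.7 + 0.3) = 0.9.
So buyers bear ≈ 0.9 × £3 = £2.7; suppliers bear £0.3.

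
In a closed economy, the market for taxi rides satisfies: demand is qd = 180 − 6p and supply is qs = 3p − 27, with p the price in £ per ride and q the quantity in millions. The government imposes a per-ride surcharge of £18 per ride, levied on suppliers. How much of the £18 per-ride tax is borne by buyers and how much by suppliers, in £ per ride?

Buyers bear £6 per ride; suppliers bear £12 per ride.

Before the tax: set 180 − 6p = 3p − 27 → p* = £23, q* = 42.
With the tax collected from suppliers, supply shifts: qs = 3(p − 18) − 27.
New equilibrium: buyers pay £29, suppliers receive £11, q = 6. (Wedge: pb − ps = 18.)
Burden on buyers: £6; on suppliers: £12. (They sum to £18.)
The less price-elastic side of the market bears the larger share of a per-unit tax.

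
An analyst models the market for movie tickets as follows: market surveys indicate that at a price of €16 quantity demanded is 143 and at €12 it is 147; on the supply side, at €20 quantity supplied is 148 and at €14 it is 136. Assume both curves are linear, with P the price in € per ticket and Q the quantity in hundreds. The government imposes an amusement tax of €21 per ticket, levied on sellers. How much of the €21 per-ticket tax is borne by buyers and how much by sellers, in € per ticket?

Buyers bear €14 per ticket; sellers bear €7 per ticket.

Demand slope: (147 − 143)/(12 − 16) = -1, so Qd = 159 − P.
Supply slope: (136 − 148)/(14 − 20) = 2, so Qs = 2P + 108.
Without the tax, 159 − P = 2P + 108 gives 3P = 51, so P* = €17 and Q* = 142.
With the tax collected from sellers, supply shifts: Qs = 2(P − 21) + 108.
New equilibrium: buyers pay €31, sellers receive €10, Q = 128. (Wedge: Pb − Ps = 21.)
Burden on buyers: €14; on sellers: €7. (They sum to €21.)
The less price-elastic side of the market bears the larger share of a per-unit tax.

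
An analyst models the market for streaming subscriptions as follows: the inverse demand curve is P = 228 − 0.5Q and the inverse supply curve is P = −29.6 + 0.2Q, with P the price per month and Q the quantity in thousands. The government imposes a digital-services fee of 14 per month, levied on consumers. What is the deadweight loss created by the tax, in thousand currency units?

Deadweight loss = 140 thousand.

Rewrite in direct form: Qd = 456 − 2P and Qs = 5P + 148.
Without the tax, 456 − 2P = 5P + 148 gives 7P = 308, so P* = 44 and Q* = 368.
With the tax collected from consumers, demand (in seller-price terms) shifts: Qd = 456 − 2(P + 14).
New equilibrium: consumers pay 54, suppliers receive 40, Q = 348. (Wedge: Pb − Ps = 14.)
Quantity falls by |ΔQ| = |368 − 348| = 20.
DWL = ½ · t · |ΔQ| = ½ · 14 · 20 = 140.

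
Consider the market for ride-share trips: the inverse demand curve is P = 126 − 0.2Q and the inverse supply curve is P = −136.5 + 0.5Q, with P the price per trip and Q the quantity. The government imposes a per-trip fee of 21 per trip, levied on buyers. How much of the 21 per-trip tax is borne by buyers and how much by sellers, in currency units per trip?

Buyers bear 6 per trip; sellers bear 15 per trip.

Rewrite in direct form: Qd = 630 − 5P and Qs = 2P + 273.
Before the tax: set 630 − 5P = 2P + 273 → P* = 51, Q* = 375.
With the tax collected from buyers, demand (in seller-price terms) shifts: Qd = 630 − 5(P + 21).
New equilibrium: buyers pay 57, sellers receive 36, Q = 345. (Wedge: Pb − Ps = 21.)
Burden on buyers: 6; on sellers: 15. (They sum to 21.)
The less price-elastic side of the market bears the larger share of a per-unit tax.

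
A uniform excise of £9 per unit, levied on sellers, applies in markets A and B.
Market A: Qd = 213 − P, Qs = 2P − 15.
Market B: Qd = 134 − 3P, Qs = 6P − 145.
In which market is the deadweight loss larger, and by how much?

Market A: pre-tax P* = £76, Q* = 137; post-tax Q = 131; deadweight loss = £27.
Market B: pre-tax P* = £31, Q* = 41; post-tax Q = 23; deadweight loss = £81.
Difference: £27 vs £81 → market B is larger by £54.

Market B, by £54.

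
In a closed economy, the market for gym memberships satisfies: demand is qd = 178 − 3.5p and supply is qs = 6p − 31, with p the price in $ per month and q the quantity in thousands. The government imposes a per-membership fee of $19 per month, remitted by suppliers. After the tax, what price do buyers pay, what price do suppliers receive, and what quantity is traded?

Buyers pay $34; suppliers receive $15; quantity = 59.

Before the tax: set 178 − 3.5p = 6p − 31 → p* = $22, q* = 101.
With the tax collected from suppliers, supply shifts: qs = 6(p − 19) − 31.
Solving gives q = 59 with buyers paying $34 and suppliers receiving $15 (the $19 wedge).
The less price-elastic side of the market bears the larger share of a per-unit tax.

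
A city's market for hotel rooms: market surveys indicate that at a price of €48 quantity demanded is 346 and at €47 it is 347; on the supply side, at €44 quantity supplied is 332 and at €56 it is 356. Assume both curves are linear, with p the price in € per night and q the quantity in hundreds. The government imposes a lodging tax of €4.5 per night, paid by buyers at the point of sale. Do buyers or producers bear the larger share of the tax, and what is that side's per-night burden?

Buyers bear the larger share: €3 per night.

Demand slope: (347 − 346)/(47 − 48) = -1, so qd = 394 − p.
Supply slope: (356 − 332)/(56 − 44) = 2, so qs = 2p + 244.
Without the tax, 394 − p = 2p + 244 gives 3p = 150, so p* = €50 and q* = 344.
With the tax collected from buyers, demand (in seller-price terms) shifts: qd = 394 − (p + 4.5).
New equilibrium: buyers pay €53, producers receive €48.5, q = 341. (Wedge: pb − ps = 4.5.)
Per-night burden: buyers €3, producers €1.5.
Buyers take the larger share because demand is less price-elastic here (demand slope 1 vs supply slope 2).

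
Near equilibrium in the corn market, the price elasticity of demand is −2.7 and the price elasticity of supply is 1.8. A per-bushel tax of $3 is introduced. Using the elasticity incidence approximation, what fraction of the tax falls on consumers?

Incidence ratio: consumers' share ≈ εs / (εs + |εd|) = 1.8 / (1.8 + 2.7) = 0.4.
Supply is the less elastic side, so consumers bear the smaller share.

Consumers' share ≈ 0.4.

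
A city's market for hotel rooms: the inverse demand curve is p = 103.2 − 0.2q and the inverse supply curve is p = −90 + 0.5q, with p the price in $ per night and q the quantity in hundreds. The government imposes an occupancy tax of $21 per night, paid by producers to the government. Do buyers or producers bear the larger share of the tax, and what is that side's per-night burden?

Rewrite in direct form: qd = 516 − 5p and qs = 2p + 180.
Without the tax, 516 − 5p = 2p + 180 gives 7p = 336, so p* = $48 and q* = 276.
With the tax collected from producers, supply shifts: qs = 2(p − 21) + 180.
New equilibrium: buyers pay $54, producers receive $33, q = 246. (Wedge: pb − ps = 21.)
Per-night burden: buyers $6, producers $15.
Producers take the larger share because supply is less price-elastic here (demand slope 5 vs supply slope 2).
The less price-elastic side of the market bears the larger share of a per-unit tax.

Producers bear the larger share: $15 per night.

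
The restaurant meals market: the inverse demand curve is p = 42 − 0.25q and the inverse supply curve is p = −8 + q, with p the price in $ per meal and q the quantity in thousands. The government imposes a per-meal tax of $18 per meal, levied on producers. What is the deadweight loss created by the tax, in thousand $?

Deadweight loss = $129.6 thousand.

Inverting to q(p) form: qd = 168 − 4p; qs = p + 8.
Before the tax: set 168 − 4p = p + 8 → p* = $32, q* = 40.
With the tax collected from producers, supply shifts: qs = (p − 18) + 8.
Solving gives q = 25.6 with buyers paying $35.6 and producers receiving $17.6 (the $18 wedge).
Quantity falls by |ΔQ| = |40 − 25.6| = 14.4.
DWL = ½ · t · |ΔQ| = ½ · 18 · 14.4 = $129.6.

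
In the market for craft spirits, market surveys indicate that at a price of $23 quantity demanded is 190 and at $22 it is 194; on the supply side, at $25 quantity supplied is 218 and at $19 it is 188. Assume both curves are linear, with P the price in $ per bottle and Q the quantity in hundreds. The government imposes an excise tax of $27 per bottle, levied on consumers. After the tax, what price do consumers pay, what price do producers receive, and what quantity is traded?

Consumers pay $36; producers receive $9; quantity = 138.

Demand slope: (194 − 190)/(22 − 23) = -4, so Qd = 282 − 4P.
Supply slope: (188 − 218)/(19 − 25) = 5, so Qs = 5P + 93.
Without the tax, 282 − 4P = 5P + 93 gives 9P = 189, so P* = $21 and Q* = 198.
With the tax collected from consumers, demand (in seller-price terms) shifts: Qd = 282 − 4(P + 27).
New equilibrium: consumers pay $36, producers receive $9, Q = 138. (Wedge: Pb − Ps = 27.)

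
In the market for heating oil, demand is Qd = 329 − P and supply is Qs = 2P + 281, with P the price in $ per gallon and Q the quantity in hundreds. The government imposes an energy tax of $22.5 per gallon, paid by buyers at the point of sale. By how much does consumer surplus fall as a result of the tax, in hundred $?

Consumer surplus falls by $4582.5 hundred.

Without the tax, 329 − P = 2P + 281 gives 3P = 48, so P* = $16 and Q* = 313.
With the tax collected from buyers, demand (in seller-price terms) shifts: Qd = 329 − (P + 22.5).
Solving gives Q = 298 with buyers paying $31 and suppliers receiving $8.5 (the $22.5 wedge).
ΔCS is the trapezoid between Q = 298 and Q = 313 of height $15: ½ · (313 + 298) · 15 = $4582.5.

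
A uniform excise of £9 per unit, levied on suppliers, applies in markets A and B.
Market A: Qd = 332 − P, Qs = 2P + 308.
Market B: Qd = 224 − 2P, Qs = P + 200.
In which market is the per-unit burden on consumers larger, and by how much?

Market A: pre-tax P* = £8, Q* = 324; post-tax Q = 318; per-unit burden on consumers = £6.
Market B: pre-tax P* = £8, Q* = 208; post-tax Q = 202; per-unit burden on consumers = £3.
Difference: £6 vs £3 → market A is larger by £3.

Market A, by £3.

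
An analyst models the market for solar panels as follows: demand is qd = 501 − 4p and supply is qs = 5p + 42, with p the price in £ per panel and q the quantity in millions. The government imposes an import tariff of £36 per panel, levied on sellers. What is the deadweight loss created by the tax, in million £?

Deadweight loss = £1440 million.

Without the tax, 501 − 4p = 5p + 42 gives 9p = 459, so p* = £51 and q* = 297.
With the tax collected from sellers, supply shifts: qs = 5(p − 36) + 42.
Solving gives q = 217 with buyers paying £71 and sellers receiving £35 (the £36 wedge).
Quantity falls by |ΔQ| = |297 − 217| = 80.
DWL = ½ · t · |ΔQ| = ½ · 36 · 80 = £1440.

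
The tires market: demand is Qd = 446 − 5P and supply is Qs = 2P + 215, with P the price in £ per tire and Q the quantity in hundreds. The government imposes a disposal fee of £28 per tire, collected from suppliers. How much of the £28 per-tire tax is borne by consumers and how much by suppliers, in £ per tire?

Without the tax, 446 − 5P = 2P + 215 gives 7P = 231, so P* = £33 and Q* = 281.
With the tax collected from suppliers, supply shifts: Qs = 2(P − 28) + 215.
Solving gives Q = 241 with consumers paying £41 and suppliers receiving £13 (the £28 wedge).
Burden on consumers: £8; on suppliers: £20. (They sum to £28.)
The less price-elastic side of the market bears the larger share of a per-unit tax.

Consumers bear £8 per tire; suppliers bear £20 per tire.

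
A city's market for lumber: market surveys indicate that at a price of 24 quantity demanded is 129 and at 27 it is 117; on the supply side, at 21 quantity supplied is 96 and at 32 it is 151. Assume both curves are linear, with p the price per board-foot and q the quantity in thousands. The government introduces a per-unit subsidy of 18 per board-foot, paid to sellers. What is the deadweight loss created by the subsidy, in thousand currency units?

Demand slope: (117 − 129)/(27 − 24) = -4, so qd = 225 − 4p.
Supply slope: (151 − 96)/(32 − 21) = 5, so qs = 5p − 9.
Before the subsidy: set 225 − 4p = 5p − 9 → p* = 26, q* = 121.
With a per-unit subsidy paid to sellers, each receives p + 18 per unit sold, so supply becomes qs = 5(p + 18) − 9.
Solving gives q = 161 with consumers paying 16 and sellers receiving 34 (the 18 wedge).
Quantity rises by |ΔQ| = |121 − 161| = 40.
DWL = ½ · t · |ΔQ| = ½ · 18 · 40 = 360.

Deadweight loss = 360 thousand.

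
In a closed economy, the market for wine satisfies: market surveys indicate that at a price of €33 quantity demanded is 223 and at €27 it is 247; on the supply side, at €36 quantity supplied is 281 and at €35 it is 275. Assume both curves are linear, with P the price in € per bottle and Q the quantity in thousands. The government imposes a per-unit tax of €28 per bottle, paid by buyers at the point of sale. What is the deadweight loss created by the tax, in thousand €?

Demand slope: (247 − 223)/(27 − 33) = -4, so Qd = 355 − 4P.
Supply slope: (275 − 281)/(35 − 36) = 6, so Qs = 6P + 65.
Before the tax: set 355 − 4P = 6P + 65 → P* = €29, Q* = 239.
With the tax collected from buyers, demand (in seller-price terms) shifts: Qd = 355 − 4(P + 28).
Solving gives Q = 171.8 with buyers paying €45.8 and sellers receiving €17.8 (the €28 wedge).
Quantity falls by |ΔQ| = |239 − 171.8| = 67.2.
DWL = ½ · t · |ΔQ| = ½ · 28 · 67.2 = €940.8.

Deadweight loss = €940.8 thousand.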